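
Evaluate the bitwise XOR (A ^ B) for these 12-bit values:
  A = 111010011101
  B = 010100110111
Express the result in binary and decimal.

Apply ^ to each column (1 where bits differ):
  111010011101
^ 010100110111
--------------
  101110101010

Answer: 101110101010 (2986)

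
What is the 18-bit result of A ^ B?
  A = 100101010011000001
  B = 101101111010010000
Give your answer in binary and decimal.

Apply ^ to each column (1 where bits differ):
  100101010011000001
^ 101101111010010000
--------------------
  001000101001010001

Answer: 001000101001010001 (35409)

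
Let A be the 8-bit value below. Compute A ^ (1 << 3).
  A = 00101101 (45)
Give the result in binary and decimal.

Mask = 1 << 3 = 00001000
Bit 3 of A is 1; XOR with the mask flips it to 0.
  00101101
^ 00001000
----------
  00100101

Answer: 00100101 (37)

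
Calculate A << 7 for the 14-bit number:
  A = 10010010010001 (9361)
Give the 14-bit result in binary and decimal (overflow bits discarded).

Shift left by 7: drop the top 7 bit(s), append 7 zero(s) on the right.
  10010010010001  ->  discard [1001001], keep [0010001], append 0000000
= 00100010000000

Answer: 00100010000000 (2176)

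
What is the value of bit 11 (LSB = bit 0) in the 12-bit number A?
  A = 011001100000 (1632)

Bit 11 is the 12th from the right.
  011001100000
  ^
That bit is 0.

Answer: 0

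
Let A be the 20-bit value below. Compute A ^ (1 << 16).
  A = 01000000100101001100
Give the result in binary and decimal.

Mask = 1 << 16 = 00010000000000000000
Bit 16 of A is 0; XOR with the mask flips it to 1.
  01000000100101001100
^ 00010000000000000000
----------------------
  01010000100101001100

Answer: 01010000100101001100 (330060)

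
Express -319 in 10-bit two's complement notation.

1. Binary of +319:  0100111111
2. Invert bits:     1011000000
3. Add 1:           1011000001

Answer: 1011000001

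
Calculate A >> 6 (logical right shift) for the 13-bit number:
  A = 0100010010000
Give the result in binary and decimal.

Logical shift right by 6: drop the bottom 6 bit(s), prepend 6 zero(s) on the left.
  0100010010000  ->  keep [0100010], discard [010000], prepend 000000
= 0000000100010

Answer: 0000000100010 (34)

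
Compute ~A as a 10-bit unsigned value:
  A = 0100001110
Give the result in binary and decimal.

Flip each bit (0->1, 1->0):
  0100001110
  1011110001

Answer: 1011110001 (753)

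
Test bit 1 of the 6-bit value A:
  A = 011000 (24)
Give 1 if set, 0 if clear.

Bit 1 is the 2nd from the right.
  011000
      ^
That bit is 0.

Answer: 0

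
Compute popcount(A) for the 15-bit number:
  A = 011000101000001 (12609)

011000101000001
1-bits at positions (from bit 0 = LSB): 0, 6, 8, 12, 13
Count = 5

Answer: 5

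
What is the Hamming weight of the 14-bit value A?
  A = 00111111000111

00111111000111
1-bits at positions (from bit 0 = LSB): 0, 1, 2, 6, 7, 8, 9, 10, 11
Count = 9

Answer: 9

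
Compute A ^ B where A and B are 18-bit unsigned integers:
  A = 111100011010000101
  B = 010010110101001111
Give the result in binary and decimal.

Apply ^ to each column (1 where bits differ):
  111100011010000101
^ 010010110101001111
--------------------
  101110101111001010

Answer: 101110101111001010 (191434)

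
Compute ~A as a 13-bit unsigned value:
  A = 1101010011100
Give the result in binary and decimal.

Flip each bit (0->1, 1->0):
  1101010011100
  0010101100011

Answer: 0010101100011 (1379)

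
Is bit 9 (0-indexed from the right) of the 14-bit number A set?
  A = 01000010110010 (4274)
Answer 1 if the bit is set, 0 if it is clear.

Bit 9 is the 10th from the right.
  01000010110010
      ^
That bit is 0.

Answer: 0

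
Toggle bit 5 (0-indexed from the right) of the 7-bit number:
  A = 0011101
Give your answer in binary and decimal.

Mask = 1 << 5 = 0100000
Bit 5 of A is 0; XOR with the mask flips it to 1.
  0011101
^ 0100000
---------
  0111101

Answer: 0111101 (61)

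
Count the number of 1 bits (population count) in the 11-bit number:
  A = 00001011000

00001011000
1-bits at positions (from bit 0 = LSB): 3, 4, 6
Count = 3

Answer: 3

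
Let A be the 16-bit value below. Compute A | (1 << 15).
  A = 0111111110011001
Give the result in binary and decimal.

Mask = 1 << 15 = 1000000000000000
Bit 15 of A is 0, so OR-ing with the mask flips it to 1.
  0111111110011001
| 1000000000000000
------------------
  1111111110011001

Answer: 1111111110011001 (65433)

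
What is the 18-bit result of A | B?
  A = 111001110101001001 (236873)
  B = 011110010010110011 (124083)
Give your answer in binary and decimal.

Apply | to each column (1 where either bit is 1):
  111001110101001001
| 011110010010110011
--------------------
  111111110111111011

Answer: 111111110111111011 (261627)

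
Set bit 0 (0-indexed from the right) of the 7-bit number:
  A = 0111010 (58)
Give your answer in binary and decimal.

Mask = 1 << 0 = 0000001
Bit 0 of A is 0, so OR-ing with the mask flips it to 1.
  0111010
| 0000001
---------
  0111011

Answer: 0111011 (59)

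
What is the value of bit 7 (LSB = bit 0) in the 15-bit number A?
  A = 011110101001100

Bit 7 is the 8th from the right.
  011110101001100
         ^
That bit is 0.

Answer: 0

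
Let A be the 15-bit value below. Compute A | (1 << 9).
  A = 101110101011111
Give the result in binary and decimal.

Mask = 1 << 9 = 000001000000000
Bit 9 of A is 0, so OR-ing with the mask flips it to 1.
  101110101011111
| 000001000000000
-----------------
  101111101011111

Answer: 101111101011111 (24415)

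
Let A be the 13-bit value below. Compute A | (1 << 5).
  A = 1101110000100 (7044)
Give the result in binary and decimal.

Mask = 1 << 5 = 0000000100000
Bit 5 of A is 0, so OR-ing with the mask flips it to 1.
  1101110000100
| 0000000100000
---------------
  1101110100100

Answer: 1101110100100 (7076)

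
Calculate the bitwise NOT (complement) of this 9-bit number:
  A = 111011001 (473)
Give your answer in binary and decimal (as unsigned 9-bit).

Flip each bit (0->1, 1->0):
  111011001
  000100110

Answer: 000100110 (38)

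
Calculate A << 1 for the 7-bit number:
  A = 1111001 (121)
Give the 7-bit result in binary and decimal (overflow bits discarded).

Shift left by 1: drop the top 1 bit(s), append 1 zero(s) on the right.
  1111001  ->  discard [1], keep [111001], append 0
= 1110010

Answer: 1110010 (114)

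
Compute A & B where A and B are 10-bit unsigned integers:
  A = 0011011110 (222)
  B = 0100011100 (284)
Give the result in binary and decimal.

Apply & to each column (1 only where both bits are 1):
  0011011110
& 0100011100
------------
  0000011100

Answer: 0000011100 (28)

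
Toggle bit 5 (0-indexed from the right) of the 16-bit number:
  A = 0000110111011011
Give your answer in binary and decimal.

Mask = 1 << 5 = 0000000000100000
Bit 5 of A is 0; XOR with the mask flips it to 1.
  0000110111011011
^ 0000000000100000
------------------
  0000110111111011

Answer: 0000110111111011 (3579)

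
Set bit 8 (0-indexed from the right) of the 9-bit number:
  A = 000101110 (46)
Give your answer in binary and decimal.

Mask = 1 << 8 = 100000000
Bit 8 of A is 0, so OR-ing with the mask flips it to 1.
  000101110
| 100000000
-----------
  100101110

Answer: 100101110 (302)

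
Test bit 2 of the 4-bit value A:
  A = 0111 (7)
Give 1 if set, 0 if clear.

Bit 2 is the 3rd from the right.
  0111
   ^
That bit is 1.

Answer: 1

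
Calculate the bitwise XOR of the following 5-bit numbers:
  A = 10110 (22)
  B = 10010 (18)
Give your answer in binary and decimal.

Apply ^ to each column (1 where bits differ):
  10110
^ 10010
-------
  00100

Answer: 00100 (4)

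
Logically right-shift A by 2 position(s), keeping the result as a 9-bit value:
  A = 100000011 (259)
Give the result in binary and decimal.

Logical shift right by 2: drop the bottom 2 bit(s), prepend 2 zero(s) on the left.
  100000011  ->  keep [1000000], discard [11], prepend 00
= 001000000

Answer: 001000000 (64)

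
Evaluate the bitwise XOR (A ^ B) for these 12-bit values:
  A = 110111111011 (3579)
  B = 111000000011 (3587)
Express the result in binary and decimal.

Apply ^ to each column (1 where bits differ):
  110111111011
^ 111000000011
--------------
  001111111000

Answer: 001111111000 (1016)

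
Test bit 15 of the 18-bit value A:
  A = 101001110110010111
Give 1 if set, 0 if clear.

Bit 15 is the 16th from the right.
  101001110110010111
    ^
That bit is 1.

Answer: 1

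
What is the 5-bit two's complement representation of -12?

1. Binary of +12:  01100
2. Invert bits:     10011
3. Add 1:           10100

Answer: 10100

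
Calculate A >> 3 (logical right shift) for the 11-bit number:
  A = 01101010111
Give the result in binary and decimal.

Logical shift right by 3: drop the bottom 3 bit(s), prepend 3 zero(s) on the left.
  01101010111  ->  keep [01101010], discard [111], prepend 000
= 00001101010

Answer: 00001101010 (106)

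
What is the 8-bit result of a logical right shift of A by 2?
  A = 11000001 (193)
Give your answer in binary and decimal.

Logical shift right by 2: drop the bottom 2 bit(s), prepend 2 zero(s) on the left.
  11000001  ->  keep [110000], discard [01], prepend 00
= 00110000

Answer: 00110000 (48)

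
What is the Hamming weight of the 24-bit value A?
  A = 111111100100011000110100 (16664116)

111111100100011000110100
1-bits at positions (from bit 0 = LSB): 2, 4, 5, 9, 10, 14, 17, 18, 19, 20, 21, 22, 23
Count = 13

Answer: 13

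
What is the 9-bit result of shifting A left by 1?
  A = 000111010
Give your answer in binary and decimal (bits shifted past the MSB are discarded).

Shift left by 1: drop the top 1 bit(s), append 1 zero(s) on the right.
  000111010  ->  discard [0], keep [00111010], append 0
= 001110100

Answer: 001110100 (116)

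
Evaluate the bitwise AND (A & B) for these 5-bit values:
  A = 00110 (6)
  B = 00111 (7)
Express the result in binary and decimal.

Apply & to each column (1 only where both bits are 1):
  00110
& 00111
-------
  00110

Answer: 00110 (6)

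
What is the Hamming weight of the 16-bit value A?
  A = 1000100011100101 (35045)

1000100011100101
1-bits at positions (from bit 0 = LSB): 0, 2, 5, 6, 7, 11, 15
Count = 7

Answer: 7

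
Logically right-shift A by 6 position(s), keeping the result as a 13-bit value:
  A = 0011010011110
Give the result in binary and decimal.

Logical shift right by 6: drop the bottom 6 bit(s), prepend 6 zero(s) on the left.
  0011010011110  ->  keep [0011010], discard [011110], prepend 000000
= 0000000011010

Answer: 0000000011010 (26)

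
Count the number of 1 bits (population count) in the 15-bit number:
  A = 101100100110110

101100100110110
1-bits at positions (from bit 0 = LSB): 1, 2, 4, 5, 8, 11, 12, 14
Count = 8

Answer: 8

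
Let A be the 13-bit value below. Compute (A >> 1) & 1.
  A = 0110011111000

Bit 1 is the 2nd from the right.
  0110011111000
             ^
That bit is 0.

Answer: 0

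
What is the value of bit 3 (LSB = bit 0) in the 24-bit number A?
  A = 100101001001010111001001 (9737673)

Bit 3 is the 4th from the right.
  100101001001010111001001
                      ^
That bit is 1.

Answer: 1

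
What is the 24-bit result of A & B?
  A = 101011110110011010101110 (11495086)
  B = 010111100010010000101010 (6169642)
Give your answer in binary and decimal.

Apply & to each column (1 only where both bits are 1):
  101011110110011010101110
& 010111100010010000101010
--------------------------
  000011100010010000101010

Answer: 000011100010010000101010 (926762)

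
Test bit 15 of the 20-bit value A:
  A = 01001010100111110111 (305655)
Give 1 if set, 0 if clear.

Bit 15 is the 16th from the right.
  01001010100111110111
      ^
That bit is 1.

Answer: 1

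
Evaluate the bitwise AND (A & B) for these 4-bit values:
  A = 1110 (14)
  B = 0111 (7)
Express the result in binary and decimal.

Apply & to each column (1 only where both bits are 1):
  1110
& 0111
------
  0110

Answer: 0110 (6)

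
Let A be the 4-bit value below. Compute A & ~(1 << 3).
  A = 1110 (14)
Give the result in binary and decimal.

Mask = ~(1 << 3) = 0111
Bit 3 of A is 1, so AND-ing with the mask clears it to 0.
  1110
& 0111
------
  0110

Answer: 0110 (6)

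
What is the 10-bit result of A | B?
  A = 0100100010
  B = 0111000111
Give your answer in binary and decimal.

Apply | to each column (1 where either bit is 1):
  0100100010
| 0111000111
------------
  0111100111

Answer: 0111100111 (487)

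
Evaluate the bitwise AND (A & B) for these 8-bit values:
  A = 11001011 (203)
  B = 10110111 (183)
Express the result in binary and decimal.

Apply & to each column (1 only where both bits are 1):
  11001011
& 10110111
----------
  10000011

Answer: 10000011 (131)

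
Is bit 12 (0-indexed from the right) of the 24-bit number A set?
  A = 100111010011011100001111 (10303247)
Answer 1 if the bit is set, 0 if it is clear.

Bit 12 is the 13th from the right.
  100111010011011100001111
             ^
That bit is 1.

Answer: 1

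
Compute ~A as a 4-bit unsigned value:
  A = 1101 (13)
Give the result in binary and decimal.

Flip each bit (0->1, 1->0):
  1101
  0010

Answer: 0010 (2)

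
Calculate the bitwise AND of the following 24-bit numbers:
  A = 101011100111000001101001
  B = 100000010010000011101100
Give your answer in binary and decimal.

Apply & to each column (1 only where both bits are 1):
  101011100111000001101001
& 100000010010000011101100
--------------------------
  100000000010000001101000

Answer: 100000000010000001101000 (8396904)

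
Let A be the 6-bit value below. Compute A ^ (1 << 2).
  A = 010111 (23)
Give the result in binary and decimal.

Mask = 1 << 2 = 000100
Bit 2 of A is 1; XOR with the mask flips it to 0.
  010111
^ 000100
--------
  010011

Answer: 010011 (19)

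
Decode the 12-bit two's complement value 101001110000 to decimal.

MSB is 1, so the value is negative. Find the magnitude:
1. Invert bits:  010110001111
2. Add 1:        010110010000  = 1424
3. Apply sign:   -1424

Answer: -1424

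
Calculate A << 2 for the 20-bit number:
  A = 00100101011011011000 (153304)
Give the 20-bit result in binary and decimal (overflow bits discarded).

Shift left by 2: drop the top 2 bit(s), append 2 zero(s) on the right.
  00100101011011011000  ->  discard [00], keep [100101011011011000], append 00
= 10010101101101100000

Answer: 10010101101101100000 (613216)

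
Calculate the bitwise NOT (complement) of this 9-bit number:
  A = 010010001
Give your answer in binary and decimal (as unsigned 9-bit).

Flip each bit (0->1, 1->0):
  010010001
  101101110

Answer: 101101110 (366)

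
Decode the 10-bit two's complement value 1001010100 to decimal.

MSB is 1, so the value is negative. Find the magnitude:
1. Invert bits:  0110101011
2. Add 1:        0110101100  = 428
3. Apply sign:   -428

Answer: -428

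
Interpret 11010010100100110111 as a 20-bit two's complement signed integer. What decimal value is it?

MSB is 1, so the value is negative. Find the magnitude:
1. Invert bits:  00101101011011001000
2. Add 1:        00101101011011001001  = 186057
3. Apply sign:   -186057

Answer: -186057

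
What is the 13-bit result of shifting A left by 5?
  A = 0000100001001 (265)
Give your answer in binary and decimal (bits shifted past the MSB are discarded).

Shift left by 5: drop the top 5 bit(s), append 5 zero(s) on the right.
  0000100001001  ->  discard [00001], keep [00001001], append 00000
= 0000100100000

Answer: 0000100100000 (288)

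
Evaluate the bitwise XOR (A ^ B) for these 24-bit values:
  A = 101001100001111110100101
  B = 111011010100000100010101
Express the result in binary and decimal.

Apply ^ to each column (1 where bits differ):
  101001100001111110100101
^ 111011010100000100010101
--------------------------
  010010110101111010110000

Answer: 010010110101111010110000 (4939440)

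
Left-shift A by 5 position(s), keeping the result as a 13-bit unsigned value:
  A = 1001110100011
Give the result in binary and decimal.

Shift left by 5: drop the top 5 bit(s), append 5 zero(s) on the right.
  1001110100011  ->  discard [10011], keep [10100011], append 00000
= 1010001100000

Answer: 1010001100000 (5216)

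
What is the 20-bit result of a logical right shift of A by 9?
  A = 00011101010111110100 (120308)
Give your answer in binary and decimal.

Logical shift right by 9: drop the bottom 9 bit(s), prepend 9 zero(s) on the left.
  00011101010111110100  ->  keep [00011101010], discard [111110100], prepend 000000000
= 00000000000011101010

Answer: 00000000000011101010 (234)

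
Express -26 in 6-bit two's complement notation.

1. Binary of +26:  011010
2. Invert bits:     100101
3. Add 1:           100110

Answer: 100110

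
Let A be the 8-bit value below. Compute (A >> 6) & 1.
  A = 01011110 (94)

Bit 6 is the 7th from the right.
  01011110
   ^
That bit is 1.

Answer: 1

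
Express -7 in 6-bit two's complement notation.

1. Binary of +7:  000111
2. Invert bits:     111000
3. Add 1:           111001

Answer: 111001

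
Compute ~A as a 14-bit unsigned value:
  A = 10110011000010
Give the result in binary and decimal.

Flip each bit (0->1, 1->0):
  10110011000010
  01001100111101

Answer: 01001100111101 (4925)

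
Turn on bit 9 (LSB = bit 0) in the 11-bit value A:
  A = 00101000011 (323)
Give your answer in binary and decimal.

Mask = 1 << 9 = 01000000000
Bit 9 of A is 0, so OR-ing with the mask flips it to 1.
  00101000011
| 01000000000
-------------
  01101000011

Answer: 01101000011 (835)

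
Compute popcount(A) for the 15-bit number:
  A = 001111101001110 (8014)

001111101001110
1-bits at positions (from bit 0 = LSB): 1, 2, 3, 6, 8, 9, 10, 11, 12
Count = 9

Answer: 9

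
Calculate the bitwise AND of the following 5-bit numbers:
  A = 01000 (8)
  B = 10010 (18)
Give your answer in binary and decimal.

Apply & to each column (1 only where both bits are 1):
  01000
& 10010
-------
  00000

Answer: 00000 (0)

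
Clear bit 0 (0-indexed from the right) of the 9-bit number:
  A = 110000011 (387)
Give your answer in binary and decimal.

Mask = ~(1 << 0) = 111111110
Bit 0 of A is 1, so AND-ing with the mask clears it to 0.
  110000011
& 111111110
-----------
  110000010

Answer: 110000010 (386)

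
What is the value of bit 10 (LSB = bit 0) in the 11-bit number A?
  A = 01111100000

Bit 10 is the 11th from the right.
  01111100000
  ^
That bit is 0.

Answer: 0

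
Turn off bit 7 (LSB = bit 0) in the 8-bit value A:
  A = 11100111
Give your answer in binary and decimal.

Mask = ~(1 << 7) = 01111111
Bit 7 of A is 1, so AND-ing with the mask clears it to 0.
  11100111
& 01111111
----------
  01100111

Answer: 01100111 (103)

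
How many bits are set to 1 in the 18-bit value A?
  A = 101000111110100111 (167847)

101000111110100111
1-bits at positions (from bit 0 = LSB): 0, 1, 2, 5, 7, 8, 9, 10, 11, 15, 17
Count = 11

Answer: 11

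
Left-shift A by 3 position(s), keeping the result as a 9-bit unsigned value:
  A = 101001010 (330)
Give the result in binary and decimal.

Shift left by 3: drop the top 3 bit(s), append 3 zero(s) on the right.
  101001010  ->  discard [101], keep [001010], append 000
= 001010000

Answer: 001010000 (80)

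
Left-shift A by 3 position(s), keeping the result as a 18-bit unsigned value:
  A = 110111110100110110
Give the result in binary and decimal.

Shift left by 3: drop the top 3 bit(s), append 3 zero(s) on the right.
  110111110100110110  ->  discard [110], keep [111110100110110], append 000
= 111110100110110000

Answer: 111110100110110000 (256432)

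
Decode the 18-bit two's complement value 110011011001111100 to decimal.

MSB is 1, so the value is negative. Find the magnitude:
1. Invert bits:  001100100110000011
2. Add 1:        001100100110000100  = 51588
3. Apply sign:   -51588

Answer: -51588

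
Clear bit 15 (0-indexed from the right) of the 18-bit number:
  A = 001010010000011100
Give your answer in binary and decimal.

Mask = ~(1 << 15) = 110111111111111111
Bit 15 of A is 1, so AND-ing with the mask clears it to 0.
  001010010000011100
& 110111111111111111
--------------------
  000010010000011100

Answer: 000010010000011100 (9244)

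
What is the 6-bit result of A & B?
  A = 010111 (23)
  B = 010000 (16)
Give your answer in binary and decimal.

Apply & to each column (1 only where both bits are 1):
  010111
& 010000
--------
  010000

Answer: 010000 (16)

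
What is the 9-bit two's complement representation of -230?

1. Binary of +230:  011100110
2. Invert bits:     100011001
3. Add 1:           100011010

Answer: 100011010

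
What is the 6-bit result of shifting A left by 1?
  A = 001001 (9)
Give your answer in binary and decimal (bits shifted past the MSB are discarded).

Shift left by 1: drop the top 1 bit(s), append 1 zero(s) on the right.
  001001  ->  discard [0], keep [01001], append 0
= 010010

Answer: 010010 (18)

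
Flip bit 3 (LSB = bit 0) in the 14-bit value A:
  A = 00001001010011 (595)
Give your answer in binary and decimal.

Mask = 1 << 3 = 00000000001000
Bit 3 of A is 0; XOR with the mask flips it to 1.
  00001001010011
^ 00000000001000
----------------
  00001001011011

Answer: 00001001011011 (603)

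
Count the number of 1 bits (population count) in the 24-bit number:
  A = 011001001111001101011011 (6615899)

011001001111001101011011
1-bits at positions (from bit 0 = LSB): 0, 1, 3, 4, 6, 8, 9, 12, 13, 14, 15, 18, 21, 22
Count = 14

Answer: 14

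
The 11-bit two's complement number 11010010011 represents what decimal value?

MSB is 1, so the value is negative. Find the magnitude:
1. Invert bits:  00101101100
2. Add 1:        00101101101  = 365
3. Apply sign:   -365

Answer: -365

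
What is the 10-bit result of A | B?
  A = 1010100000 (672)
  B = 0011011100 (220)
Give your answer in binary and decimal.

Apply | to each column (1 where either bit is 1):
  1010100000
| 0011011100
------------
  1011111100

Answer: 1011111100 (764)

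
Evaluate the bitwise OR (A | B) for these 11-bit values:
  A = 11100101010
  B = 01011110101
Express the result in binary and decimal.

Apply | to each column (1 where either bit is 1):
  11100101010
| 01011110101
-------------
  11111111111

Answer: 11111111111 (2047)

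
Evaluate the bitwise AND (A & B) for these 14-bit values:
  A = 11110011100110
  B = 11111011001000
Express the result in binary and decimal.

Apply & to each column (1 only where both bits are 1):
  11110011100110
& 11111011001000
----------------
  11110011000000

Answer: 11110011000000 (15552)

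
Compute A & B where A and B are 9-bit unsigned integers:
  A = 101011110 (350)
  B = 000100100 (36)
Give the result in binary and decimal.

Apply & to each column (1 only where both bits are 1):
  101011110
& 000100100
-----------
  000000100

Answer: 000000100 (4)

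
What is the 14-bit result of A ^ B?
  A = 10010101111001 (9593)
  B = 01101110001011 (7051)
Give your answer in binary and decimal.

Apply ^ to each column (1 where bits differ):
  10010101111001
^ 01101110001011
----------------
  11111011110010

Answer: 11111011110010 (16114)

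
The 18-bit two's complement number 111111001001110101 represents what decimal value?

MSB is 1, so the value is negative. Find the magnitude:
1. Invert bits:  000000110110001010
2. Add 1:        000000110110001011  = 3467
3. Apply sign:   -3467

Answer: -3467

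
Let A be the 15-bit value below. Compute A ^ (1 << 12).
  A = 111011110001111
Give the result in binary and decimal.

Mask = 1 << 12 = 001000000000000
Bit 12 of A is 1; XOR with the mask flips it to 0.
  111011110001111
^ 001000000000000
-----------------
  110011110001111

Answer: 110011110001111 (26511)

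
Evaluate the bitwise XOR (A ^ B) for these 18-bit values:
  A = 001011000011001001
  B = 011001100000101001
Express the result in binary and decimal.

Apply ^ to each column (1 where bits differ):
  001011000011001001
^ 011001100000101001
--------------------
  010010100011100000

Answer: 010010100011100000 (76000)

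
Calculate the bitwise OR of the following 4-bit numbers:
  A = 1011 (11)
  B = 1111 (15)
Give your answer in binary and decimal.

Apply | to each column (1 where either bit is 1):
  1011
| 1111
------
  1111

Answer: 1111 (15)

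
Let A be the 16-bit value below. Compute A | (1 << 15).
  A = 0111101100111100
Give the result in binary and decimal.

Mask = 1 << 15 = 1000000000000000
Bit 15 of A is 0, so OR-ing with the mask flips it to 1.
  0111101100111100
| 1000000000000000
------------------
  1111101100111100

Answer: 1111101100111100 (64316)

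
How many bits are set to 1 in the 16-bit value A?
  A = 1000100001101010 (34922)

1000100001101010
1-bits at positions (from bit 0 = LSB): 1, 3, 5, 6, 11, 15
Count = 6

Answer: 6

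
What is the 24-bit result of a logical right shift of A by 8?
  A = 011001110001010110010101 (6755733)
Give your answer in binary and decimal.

Logical shift right by 8: drop the bottom 8 bit(s), prepend 8 zero(s) on the left.
  011001110001010110010101  ->  keep [0110011100010101], discard [10010101], prepend 00000000
= 000000000110011100010101

Answer: 000000000110011100010101 (26389)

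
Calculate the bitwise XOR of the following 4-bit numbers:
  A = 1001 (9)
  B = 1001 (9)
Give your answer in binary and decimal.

Apply ^ to each column (1 where bits differ):
  1001
^ 1001
------
  0000

Answer: 0000 (0)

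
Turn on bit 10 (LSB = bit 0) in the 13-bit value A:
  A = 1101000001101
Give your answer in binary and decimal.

Mask = 1 << 10 = 0010000000000
Bit 10 of A is 0, so OR-ing with the mask flips it to 1.
  1101000001101
| 0010000000000
---------------
  1111000001101

Answer: 1111000001101 (7693)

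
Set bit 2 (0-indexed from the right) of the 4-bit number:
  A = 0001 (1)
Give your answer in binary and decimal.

Mask = 1 << 2 = 0100
Bit 2 of A is 0, so OR-ing with the mask flips it to 1.
  0001
| 0100
------
  0101

Answer: 0101 (5)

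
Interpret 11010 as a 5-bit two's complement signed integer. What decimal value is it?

MSB is 1, so the value is negative. Find the magnitude:
1. Invert bits:  00101
2. Add 1:        00110  = 6
3. Apply sign:   -6

Answer: -6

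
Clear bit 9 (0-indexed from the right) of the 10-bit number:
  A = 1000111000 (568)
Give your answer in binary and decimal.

Mask = ~(1 << 9) = 0111111111
Bit 9 of A is 1, so AND-ing with the mask clears it to 0.
  1000111000
& 0111111111
------------
  0000111000

Answer: 0000111000 (56)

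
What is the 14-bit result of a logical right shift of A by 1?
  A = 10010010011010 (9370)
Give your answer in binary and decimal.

Logical shift right by 1: drop the bottom 1 bit(s), prepend 1 zero(s) on the left.
  10010010011010  ->  keep [1001001001101], discard [0], prepend 0
= 01001001001101

Answer: 01001001001101 (4685)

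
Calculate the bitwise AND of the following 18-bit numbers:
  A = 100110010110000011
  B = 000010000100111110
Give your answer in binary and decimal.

Apply & to each column (1 only where both bits are 1):
  100110010110000011
& 000010000100111110
--------------------
  000010000100000010

Answer: 000010000100000010 (8450)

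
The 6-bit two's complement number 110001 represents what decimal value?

MSB is 1, so the value is negative. Find the magnitude:
1. Invert bits:  001110
2. Add 1:        001111  = 15
3. Apply sign:   -15

Answer: -15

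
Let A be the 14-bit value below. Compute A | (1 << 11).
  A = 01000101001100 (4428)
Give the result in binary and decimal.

Mask = 1 << 11 = 00100000000000
Bit 11 of A is 0, so OR-ing with the mask flips it to 1.
  01000101001100
| 00100000000000
----------------
  01100101001100

Answer: 01100101001100 (6476)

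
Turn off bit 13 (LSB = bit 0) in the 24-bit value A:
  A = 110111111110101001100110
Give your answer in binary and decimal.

Mask = ~(1 << 13) = 111111111101111111111111
Bit 13 of A is 1, so AND-ing with the mask clears it to 0.
  110111111110101001100110
& 111111111101111111111111
--------------------------
  110111111100101001100110

Answer: 110111111100101001100110 (14666342)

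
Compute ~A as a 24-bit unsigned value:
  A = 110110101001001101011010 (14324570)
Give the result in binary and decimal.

Flip each bit (0->1, 1->0):
  110110101001001101011010
  001001010110110010100101

Answer: 001001010110110010100101 (2452645)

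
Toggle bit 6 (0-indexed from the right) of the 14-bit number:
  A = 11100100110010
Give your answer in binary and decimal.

Mask = 1 << 6 = 00000001000000
Bit 6 of A is 0; XOR with the mask flips it to 1.
  11100100110010
^ 00000001000000
----------------
  11100101110010

Answer: 11100101110010 (14706)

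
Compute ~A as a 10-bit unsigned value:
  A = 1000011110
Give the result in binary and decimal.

Flip each bit (0->1, 1->0):
  1000011110
  0111100001

Answer: 0111100001 (481)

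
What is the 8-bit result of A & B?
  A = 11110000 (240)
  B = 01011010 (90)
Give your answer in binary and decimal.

Apply & to each column (1 only where both bits are 1):
  11110000
& 01011010
----------
  01010000

Answer: 01010000 (80)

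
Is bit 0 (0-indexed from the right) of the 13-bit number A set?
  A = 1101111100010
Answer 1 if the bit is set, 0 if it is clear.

Bit 0 is the 1st from the right.
  1101111100010
              ^
That bit is 0.

Answer: 0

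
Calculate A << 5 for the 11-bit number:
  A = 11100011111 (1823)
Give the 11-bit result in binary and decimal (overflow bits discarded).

Shift left by 5: drop the top 5 bit(s), append 5 zero(s) on the right.
  11100011111  ->  discard [11100], keep [011111], append 00000
= 01111100000

Answer: 01111100000 (992)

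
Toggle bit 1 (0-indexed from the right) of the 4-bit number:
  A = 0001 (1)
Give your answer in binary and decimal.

Mask = 1 << 1 = 0010
Bit 1 of A is 0; XOR with the mask flips it to 1.
  0001
^ 0010
------
  0011

Answer: 0011 (3)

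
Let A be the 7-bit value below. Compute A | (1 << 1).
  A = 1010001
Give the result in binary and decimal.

Mask = 1 << 1 = 0000010
Bit 1 of A is 0, so OR-ing with the mask flips it to 1.
  1010001
| 0000010
---------
  1010011

Answer: 1010011 (83)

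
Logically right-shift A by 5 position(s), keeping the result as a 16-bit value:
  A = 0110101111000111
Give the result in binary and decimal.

Logical shift right by 5: drop the bottom 5 bit(s), prepend 5 zero(s) on the left.
  0110101111000111  ->  keep [01101011110], discard [00111], prepend 00000
= 0000001101011110

Answer: 0000001101011110 (862)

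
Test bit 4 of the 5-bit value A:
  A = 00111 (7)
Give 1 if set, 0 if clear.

Bit 4 is the 5th from the right.
  00111
  ^
That bit is 0.

Answer: 0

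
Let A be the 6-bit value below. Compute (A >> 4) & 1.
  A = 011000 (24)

Bit 4 is the 5th from the right.
  011000
   ^
That bit is 1.

Answer: 1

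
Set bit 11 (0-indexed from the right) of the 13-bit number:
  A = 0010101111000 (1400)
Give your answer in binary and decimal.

Mask = 1 << 11 = 0100000000000
Bit 11 of A is 0, so OR-ing with the mask flips it to 1.
  0010101111000
| 0100000000000
---------------
  0110101111000

Answer: 0110101111000 (3448)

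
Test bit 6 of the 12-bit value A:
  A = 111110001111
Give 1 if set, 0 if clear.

Bit 6 is the 7th from the right.
  111110001111
       ^
That bit is 0.

Answer: 0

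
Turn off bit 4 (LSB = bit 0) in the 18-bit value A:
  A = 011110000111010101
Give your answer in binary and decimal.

Mask = ~(1 << 4) = 111111111111101111
Bit 4 of A is 1, so AND-ing with the mask clears it to 0.
  011110000111010101
& 111111111111101111
--------------------
  011110000111000101

Answer: 011110000111000101 (123333)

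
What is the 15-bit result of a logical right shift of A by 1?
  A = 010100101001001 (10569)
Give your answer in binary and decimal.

Logical shift right by 1: drop the bottom 1 bit(s), prepend 1 zero(s) on the left.
  010100101001001  ->  keep [01010010100100], discard [1], prepend 0
= 001010010100100

Answer: 001010010100100 (5284)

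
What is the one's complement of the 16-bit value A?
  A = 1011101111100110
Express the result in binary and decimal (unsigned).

Flip each bit (0->1, 1->0):
  1011101111100110
  0100010000011001

Answer: 0100010000011001 (17433)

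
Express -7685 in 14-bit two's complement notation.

1. Binary of +7685:  01111000000101
2. Invert bits:     10000111111010
3. Add 1:           10000111111011

Answer: 10000111111011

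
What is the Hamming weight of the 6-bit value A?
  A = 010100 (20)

010100
1-bits at positions (from bit 0 = LSB): 2, 4
Count = 2

Answer: 2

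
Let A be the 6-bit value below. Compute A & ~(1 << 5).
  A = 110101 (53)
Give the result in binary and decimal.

Mask = ~(1 << 5) = 011111
Bit 5 of A is 1, so AND-ing with the mask clears it to 0.
  110101
& 011111
--------
  010101

Answer: 010101 (21)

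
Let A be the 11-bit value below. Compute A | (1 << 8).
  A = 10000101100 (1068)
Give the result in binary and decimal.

Mask = 1 << 8 = 00100000000
Bit 8 of A is 0, so OR-ing with the mask flips it to 1.
  10000101100
| 00100000000
-------------
  10100101100

Answer: 10100101100 (1324)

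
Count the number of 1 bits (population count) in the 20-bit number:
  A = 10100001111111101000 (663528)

10100001111111101000
1-bits at positions (from bit 0 = LSB): 3, 5, 6, 7, 8, 9, 10, 11, 12, 17, 19
Count = 11

Answer: 11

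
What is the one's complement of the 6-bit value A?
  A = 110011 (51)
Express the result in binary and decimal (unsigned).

Flip each bit (0->1, 1->0):
  110011
  001100

Answer: 001100 (12)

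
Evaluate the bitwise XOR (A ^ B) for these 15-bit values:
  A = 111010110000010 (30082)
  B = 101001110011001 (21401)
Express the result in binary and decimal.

Apply ^ to each column (1 where bits differ):
  111010110000010
^ 101001110011001
-----------------
  010011000011011

Answer: 010011000011011 (9755)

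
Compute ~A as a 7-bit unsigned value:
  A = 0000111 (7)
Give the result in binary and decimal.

Flip each bit (0->1, 1->0):
  0000111
  1111000

Answer: 1111000 (120)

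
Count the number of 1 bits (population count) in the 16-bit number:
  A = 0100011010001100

0100011010001100
1-bits at positions (from bit 0 = LSB): 2, 3, 7, 9, 10, 14
Count = 6

Answer: 6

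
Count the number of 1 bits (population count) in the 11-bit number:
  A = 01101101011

01101101011
1-bits at positions (from bit 0 = LSB): 0, 1, 3, 5, 6, 8, 9
Count = 7

Answer: 7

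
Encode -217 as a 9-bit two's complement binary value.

1. Binary of +217:  011011001
2. Invert bits:     100100110
3. Add 1:           100100111

Answer: 100100111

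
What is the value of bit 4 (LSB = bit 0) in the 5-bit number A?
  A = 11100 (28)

Bit 4 is the 5th from the right.
  11100
  ^
That bit is 1.

Answer: 1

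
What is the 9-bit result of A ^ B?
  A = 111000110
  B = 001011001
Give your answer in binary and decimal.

Apply ^ to each column (1 where bits differ):
  111000110
^ 001011001
-----------
  110011111

Answer: 110011111 (415)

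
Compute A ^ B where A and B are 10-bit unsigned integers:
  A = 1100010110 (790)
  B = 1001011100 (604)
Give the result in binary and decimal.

Apply ^ to each column (1 where bits differ):
  1100010110
^ 1001011100
------------
  0101001010

Answer: 0101001010 (330)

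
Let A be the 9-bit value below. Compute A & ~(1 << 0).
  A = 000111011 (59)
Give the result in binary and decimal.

Mask = ~(1 << 0) = 111111110
Bit 0 of A is 1, so AND-ing with the mask clears it to 0.
  000111011
& 111111110
-----------
  000111010

Answer: 000111010 (58)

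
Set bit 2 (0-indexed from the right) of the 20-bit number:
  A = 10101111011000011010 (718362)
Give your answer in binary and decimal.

Mask = 1 << 2 = 00000000000000000100
Bit 2 of A is 0, so OR-ing with the mask flips it to 1.
  10101111011000011010
| 00000000000000000100
----------------------
  10101111011000011110

Answer: 10101111011000011110 (718366)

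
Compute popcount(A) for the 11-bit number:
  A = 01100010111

01100010111
1-bits at positions (from bit 0 = LSB): 0, 1, 2, 4, 8, 9
Count = 6

Answer: 6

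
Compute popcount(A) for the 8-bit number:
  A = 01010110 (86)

01010110
1-bits at positions (from bit 0 = LSB): 1, 2, 4, 6
Count = 4

Answer: 4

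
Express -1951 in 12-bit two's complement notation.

1. Binary of +1951:  011110011111
2. Invert bits:     100001100000
3. Add 1:           100001100001

Answer: 100001100001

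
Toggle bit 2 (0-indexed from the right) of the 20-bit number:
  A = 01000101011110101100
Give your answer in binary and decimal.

Mask = 1 << 2 = 00000000000000000100
Bit 2 of A is 1; XOR with the mask flips it to 0.
  01000101011110101100
^ 00000000000000000100
----------------------
  01000101011110101000

Answer: 01000101011110101000 (284584)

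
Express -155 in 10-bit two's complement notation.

1. Binary of +155:  0010011011
2. Invert bits:     1101100100
3. Add 1:           1101100101

Answer: 1101100101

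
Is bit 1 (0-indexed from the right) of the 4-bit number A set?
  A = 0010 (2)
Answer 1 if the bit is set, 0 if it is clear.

Bit 1 is the 2nd from the right.
  0010
    ^
That bit is 1.

Answer: 1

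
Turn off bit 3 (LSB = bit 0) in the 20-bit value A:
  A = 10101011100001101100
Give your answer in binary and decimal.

Mask = ~(1 << 3) = 11111111111111110111
Bit 3 of A is 1, so AND-ing with the mask clears it to 0.
  10101011100001101100
& 11111111111111110111
----------------------
  10101011100001100100

Answer: 10101011100001100100 (702564)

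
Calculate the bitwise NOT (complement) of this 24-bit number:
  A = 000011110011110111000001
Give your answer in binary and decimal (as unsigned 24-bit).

Flip each bit (0->1, 1->0):
  000011110011110111000001
  111100001100001000111110

Answer: 111100001100001000111110 (15778366)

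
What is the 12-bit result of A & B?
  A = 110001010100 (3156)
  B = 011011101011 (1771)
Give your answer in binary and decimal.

Apply & to each column (1 only where both bits are 1):
  110001010100
& 011011101011
--------------
  010001000000

Answer: 010001000000 (1088)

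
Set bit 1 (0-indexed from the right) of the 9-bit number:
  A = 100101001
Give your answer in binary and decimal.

Mask = 1 << 1 = 000000010
Bit 1 of A is 0, so OR-ing with the mask flips it to 1.
  100101001
| 000000010
-----------
  100101011

Answer: 100101011 (299)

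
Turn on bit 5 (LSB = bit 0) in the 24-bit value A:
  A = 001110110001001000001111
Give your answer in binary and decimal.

Mask = 1 << 5 = 000000000000000000100000
Bit 5 of A is 0, so OR-ing with the mask flips it to 1.
  001110110001001000001111
| 000000000000000000100000
--------------------------
  001110110001001000101111

Answer: 001110110001001000101111 (3871279)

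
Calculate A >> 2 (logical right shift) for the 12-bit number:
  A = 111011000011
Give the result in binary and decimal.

Logical shift right by 2: drop the bottom 2 bit(s), prepend 2 zero(s) on the left.
  111011000011  ->  keep [1110110000], discard [11], prepend 00
= 001110110000

Answer: 001110110000 (944)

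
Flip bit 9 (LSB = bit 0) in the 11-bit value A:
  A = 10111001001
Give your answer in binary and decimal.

Mask = 1 << 9 = 01000000000
Bit 9 of A is 0; XOR with the mask flips it to 1.
  10111001001
^ 01000000000
-------------
  11111001001

Answer: 11111001001 (1993)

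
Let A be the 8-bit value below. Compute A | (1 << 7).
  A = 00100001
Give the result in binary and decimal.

Mask = 1 << 7 = 10000000
Bit 7 of A is 0, so OR-ing with the mask flips it to 1.
  00100001
| 10000000
----------
  10100001

Answer: 10100001 (161)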